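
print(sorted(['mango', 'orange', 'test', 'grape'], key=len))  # ['test', 'mango', 'grape', 'orange']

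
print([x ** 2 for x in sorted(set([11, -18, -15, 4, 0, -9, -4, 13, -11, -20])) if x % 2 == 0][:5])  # [400, 324, 16, 0, 16]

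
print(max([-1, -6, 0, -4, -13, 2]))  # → 2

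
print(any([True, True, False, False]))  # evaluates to True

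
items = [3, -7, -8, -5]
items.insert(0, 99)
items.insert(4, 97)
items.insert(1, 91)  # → [99, 91, 3, -7, -8, 97, -5]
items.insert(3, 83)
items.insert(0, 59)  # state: [59, 99, 91, 3, 83, -7, -8, 97, -5]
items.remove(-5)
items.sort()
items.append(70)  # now [-8, -7, 3, 59, 83, 91, 97, 99, 70]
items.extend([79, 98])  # [-8, -7, 3, 59, 83, 91, 97, 99, 70, 79, 98]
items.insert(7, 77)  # [-8, -7, 3, 59, 83, 91, 97, 77, 99, 70, 79, 98]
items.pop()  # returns 98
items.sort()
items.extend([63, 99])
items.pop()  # 99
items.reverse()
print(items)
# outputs [63, 99, 97, 91, 83, 79, 77, 70, 59, 3, -7, -8]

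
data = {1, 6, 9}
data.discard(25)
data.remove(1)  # {6, 9}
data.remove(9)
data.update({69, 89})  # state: {6, 69, 89}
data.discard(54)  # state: {6, 69, 89}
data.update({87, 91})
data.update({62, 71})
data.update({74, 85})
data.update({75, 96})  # {6, 62, 69, 71, 74, 75, 85, 87, 89, 91, 96}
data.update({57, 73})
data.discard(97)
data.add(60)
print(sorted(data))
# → [6, 57, 60, 62, 69, 71, 73, 74, 75, 85, 87, 89, 91, 96]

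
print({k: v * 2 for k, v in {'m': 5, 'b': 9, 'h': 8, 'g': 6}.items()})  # {'m': 10, 'b': 18, 'h': 16, 'g': 12}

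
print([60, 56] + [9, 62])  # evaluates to [60, 56, 9, 62]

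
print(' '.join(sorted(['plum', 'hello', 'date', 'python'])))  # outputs date hello plum python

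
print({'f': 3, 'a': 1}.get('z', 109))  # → 109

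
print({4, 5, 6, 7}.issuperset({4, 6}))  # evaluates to True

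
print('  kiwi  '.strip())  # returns kiwi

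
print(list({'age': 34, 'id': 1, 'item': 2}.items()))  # [('age', 34), ('id', 1), ('item', 2)]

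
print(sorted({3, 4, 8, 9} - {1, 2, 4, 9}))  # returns [3, 8]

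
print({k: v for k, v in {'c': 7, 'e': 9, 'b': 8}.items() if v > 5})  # {'c': 7, 'e': 9, 'b': 8}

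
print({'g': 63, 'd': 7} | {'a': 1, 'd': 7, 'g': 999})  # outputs {'g': 999, 'd': 7, 'a': 1}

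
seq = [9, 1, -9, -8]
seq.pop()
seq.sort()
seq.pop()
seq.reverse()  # [1, -9]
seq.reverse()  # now [-9, 1]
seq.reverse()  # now [1, -9]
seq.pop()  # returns -9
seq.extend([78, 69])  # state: [1, 78, 69]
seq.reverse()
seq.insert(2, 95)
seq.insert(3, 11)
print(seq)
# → [69, 78, 95, 11, 1]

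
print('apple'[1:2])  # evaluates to p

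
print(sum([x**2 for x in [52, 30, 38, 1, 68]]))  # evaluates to 9673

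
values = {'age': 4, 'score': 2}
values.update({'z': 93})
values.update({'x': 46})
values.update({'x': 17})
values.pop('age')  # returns 4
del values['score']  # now {'z': 93, 'x': 17}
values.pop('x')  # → 17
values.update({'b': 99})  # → {'z': 93, 'b': 99}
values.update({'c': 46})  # {'z': 93, 'b': 99, 'c': 46}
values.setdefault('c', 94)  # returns 46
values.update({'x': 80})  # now {'z': 93, 'b': 99, 'c': 46, 'x': 80}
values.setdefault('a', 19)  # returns 19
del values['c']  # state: {'z': 93, 'b': 99, 'x': 80, 'a': 19}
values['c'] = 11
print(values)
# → {'z': 93, 'b': 99, 'x': 80, 'a': 19, 'c': 11}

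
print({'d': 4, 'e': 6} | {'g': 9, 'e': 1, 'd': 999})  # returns {'d': 999, 'e': 1, 'g': 9}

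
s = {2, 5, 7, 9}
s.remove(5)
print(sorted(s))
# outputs [2, 7, 9]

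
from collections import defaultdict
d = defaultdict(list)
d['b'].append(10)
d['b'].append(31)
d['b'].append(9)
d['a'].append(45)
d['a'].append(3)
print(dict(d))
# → {'b': [10, 31, 9], 'a': [45, 3]}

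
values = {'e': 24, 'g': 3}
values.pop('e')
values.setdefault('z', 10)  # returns 10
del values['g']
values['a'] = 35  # {'z': 10, 'a': 35}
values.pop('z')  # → 10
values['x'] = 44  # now {'a': 35, 'x': 44}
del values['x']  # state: {'a': 35}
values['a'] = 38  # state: {'a': 38}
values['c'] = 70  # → {'a': 38, 'c': 70}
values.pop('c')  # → 70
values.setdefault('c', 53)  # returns 53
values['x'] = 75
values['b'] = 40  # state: {'a': 38, 'c': 53, 'x': 75, 'b': 40}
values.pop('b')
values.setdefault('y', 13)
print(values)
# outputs {'a': 38, 'c': 53, 'x': 75, 'y': 13}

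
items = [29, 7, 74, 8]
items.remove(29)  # [7, 74, 8]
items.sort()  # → [7, 8, 74]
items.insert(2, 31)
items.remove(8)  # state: [7, 31, 74]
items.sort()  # [7, 31, 74]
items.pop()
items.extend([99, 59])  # [7, 31, 99, 59]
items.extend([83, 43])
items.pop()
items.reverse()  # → [83, 59, 99, 31, 7]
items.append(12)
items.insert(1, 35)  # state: [83, 35, 59, 99, 31, 7, 12]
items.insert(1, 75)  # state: [83, 75, 35, 59, 99, 31, 7, 12]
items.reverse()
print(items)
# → [12, 7, 31, 99, 59, 35, 75, 83]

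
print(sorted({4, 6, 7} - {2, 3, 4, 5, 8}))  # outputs [6, 7]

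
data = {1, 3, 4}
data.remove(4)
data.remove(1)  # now {3}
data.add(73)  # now {3, 73}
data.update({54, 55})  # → {3, 54, 55, 73}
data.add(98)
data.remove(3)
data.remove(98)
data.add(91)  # {54, 55, 73, 91}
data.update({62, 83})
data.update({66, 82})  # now {54, 55, 62, 66, 73, 82, 83, 91}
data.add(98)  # {54, 55, 62, 66, 73, 82, 83, 91, 98}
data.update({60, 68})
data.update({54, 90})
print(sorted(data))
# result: [54, 55, 60, 62, 66, 68, 73, 82, 83, 90, 91, 98]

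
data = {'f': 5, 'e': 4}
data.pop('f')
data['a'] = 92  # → {'e': 4, 'a': 92}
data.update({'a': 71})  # {'e': 4, 'a': 71}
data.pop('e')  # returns 4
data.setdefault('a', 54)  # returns 71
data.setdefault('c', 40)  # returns 40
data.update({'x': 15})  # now {'a': 71, 'c': 40, 'x': 15}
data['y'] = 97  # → {'a': 71, 'c': 40, 'x': 15, 'y': 97}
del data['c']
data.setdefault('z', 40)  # 40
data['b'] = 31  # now {'a': 71, 'x': 15, 'y': 97, 'z': 40, 'b': 31}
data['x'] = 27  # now {'a': 71, 'x': 27, 'y': 97, 'z': 40, 'b': 31}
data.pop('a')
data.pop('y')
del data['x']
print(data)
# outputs {'z': 40, 'b': 31}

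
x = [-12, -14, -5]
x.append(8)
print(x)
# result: [-12, -14, -5, 8]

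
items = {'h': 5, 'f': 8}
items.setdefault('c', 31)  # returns 31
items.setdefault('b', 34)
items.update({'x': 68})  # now {'h': 5, 'f': 8, 'c': 31, 'b': 34, 'x': 68}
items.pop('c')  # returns 31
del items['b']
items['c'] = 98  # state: {'h': 5, 'f': 8, 'x': 68, 'c': 98}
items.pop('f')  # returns 8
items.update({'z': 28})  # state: {'h': 5, 'x': 68, 'c': 98, 'z': 28}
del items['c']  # {'h': 5, 'x': 68, 'z': 28}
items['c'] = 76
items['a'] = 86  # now {'h': 5, 'x': 68, 'z': 28, 'c': 76, 'a': 86}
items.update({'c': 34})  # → {'h': 5, 'x': 68, 'z': 28, 'c': 34, 'a': 86}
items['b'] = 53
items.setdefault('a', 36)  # 86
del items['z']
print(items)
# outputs {'h': 5, 'x': 68, 'c': 34, 'a': 86, 'b': 53}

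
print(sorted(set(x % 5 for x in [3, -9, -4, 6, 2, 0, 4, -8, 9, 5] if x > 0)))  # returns [0, 1, 2, 3, 4]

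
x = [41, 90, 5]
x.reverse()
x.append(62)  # [5, 90, 41, 62]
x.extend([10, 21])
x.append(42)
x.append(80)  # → [5, 90, 41, 62, 10, 21, 42, 80]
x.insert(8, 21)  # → [5, 90, 41, 62, 10, 21, 42, 80, 21]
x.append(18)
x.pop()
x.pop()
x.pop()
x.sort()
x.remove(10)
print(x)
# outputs [5, 21, 41, 42, 62, 90]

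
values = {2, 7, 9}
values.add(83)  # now {2, 7, 9, 83}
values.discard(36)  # {2, 7, 9, 83}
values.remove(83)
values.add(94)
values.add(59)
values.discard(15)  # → {2, 7, 9, 59, 94}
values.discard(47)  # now {2, 7, 9, 59, 94}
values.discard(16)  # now {2, 7, 9, 59, 94}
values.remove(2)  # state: {7, 9, 59, 94}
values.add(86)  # {7, 9, 59, 86, 94}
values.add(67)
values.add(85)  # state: {7, 9, 59, 67, 85, 86, 94}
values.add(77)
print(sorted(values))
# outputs [7, 9, 59, 67, 77, 85, 86, 94]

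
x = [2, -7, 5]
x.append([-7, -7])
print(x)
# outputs [2, -7, 5, [-7, -7]]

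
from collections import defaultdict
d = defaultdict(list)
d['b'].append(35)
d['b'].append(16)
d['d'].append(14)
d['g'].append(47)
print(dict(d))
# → {'b': [35, 16], 'd': [14], 'g': [47]}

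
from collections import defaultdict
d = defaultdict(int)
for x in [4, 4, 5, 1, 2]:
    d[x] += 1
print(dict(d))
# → {4: 2, 5: 1, 1: 1, 2: 1}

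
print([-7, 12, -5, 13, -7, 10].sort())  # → None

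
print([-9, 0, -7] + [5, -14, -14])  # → [-9, 0, -7, 5, -14, -14]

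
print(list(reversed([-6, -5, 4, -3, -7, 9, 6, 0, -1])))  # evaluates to [-1, 0, 6, 9, -7, -3, 4, -5, -6]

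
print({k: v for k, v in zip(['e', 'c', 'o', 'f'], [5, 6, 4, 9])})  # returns {'e': 5, 'c': 6, 'o': 4, 'f': 9}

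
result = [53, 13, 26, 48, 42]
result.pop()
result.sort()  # [13, 26, 48, 53]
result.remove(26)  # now [13, 48, 53]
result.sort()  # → [13, 48, 53]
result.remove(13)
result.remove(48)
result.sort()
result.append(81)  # [53, 81]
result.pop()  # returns 81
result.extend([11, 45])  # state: [53, 11, 45]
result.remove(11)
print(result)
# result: [53, 45]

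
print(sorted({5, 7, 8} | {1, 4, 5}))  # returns [1, 4, 5, 7, 8]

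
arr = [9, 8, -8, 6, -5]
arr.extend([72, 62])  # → [9, 8, -8, 6, -5, 72, 62]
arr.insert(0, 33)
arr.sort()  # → [-8, -5, 6, 8, 9, 33, 62, 72]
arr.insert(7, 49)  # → [-8, -5, 6, 8, 9, 33, 62, 49, 72]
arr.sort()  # [-8, -5, 6, 8, 9, 33, 49, 62, 72]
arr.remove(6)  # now [-8, -5, 8, 9, 33, 49, 62, 72]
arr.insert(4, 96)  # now [-8, -5, 8, 9, 96, 33, 49, 62, 72]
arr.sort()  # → [-8, -5, 8, 9, 33, 49, 62, 72, 96]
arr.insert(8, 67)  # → [-8, -5, 8, 9, 33, 49, 62, 72, 67, 96]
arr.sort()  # [-8, -5, 8, 9, 33, 49, 62, 67, 72, 96]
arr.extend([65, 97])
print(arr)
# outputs [-8, -5, 8, 9, 33, 49, 62, 67, 72, 96, 65, 97]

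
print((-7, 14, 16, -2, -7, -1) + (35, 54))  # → (-7, 14, 16, -2, -7, -1, 35, 54)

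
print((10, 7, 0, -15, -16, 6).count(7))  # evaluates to 1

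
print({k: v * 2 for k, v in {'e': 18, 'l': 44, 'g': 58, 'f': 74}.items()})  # {'e': 36, 'l': 88, 'g': 116, 'f': 148}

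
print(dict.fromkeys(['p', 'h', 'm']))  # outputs {'p': None, 'h': None, 'm': None}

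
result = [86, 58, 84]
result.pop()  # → 84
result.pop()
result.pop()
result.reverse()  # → []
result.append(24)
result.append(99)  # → [24, 99]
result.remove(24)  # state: [99]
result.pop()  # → 99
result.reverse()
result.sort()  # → []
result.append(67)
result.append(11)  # [67, 11]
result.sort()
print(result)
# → [11, 67]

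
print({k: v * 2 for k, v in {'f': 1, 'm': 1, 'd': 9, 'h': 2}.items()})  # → {'f': 2, 'm': 2, 'd': 18, 'h': 4}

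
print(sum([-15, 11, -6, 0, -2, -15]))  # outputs -27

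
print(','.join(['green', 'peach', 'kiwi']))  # green,peach,kiwi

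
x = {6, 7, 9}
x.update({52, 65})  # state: {6, 7, 9, 52, 65}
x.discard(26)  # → {6, 7, 9, 52, 65}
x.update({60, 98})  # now {6, 7, 9, 52, 60, 65, 98}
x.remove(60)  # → {6, 7, 9, 52, 65, 98}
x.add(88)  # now {6, 7, 9, 52, 65, 88, 98}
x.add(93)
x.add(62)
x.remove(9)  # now {6, 7, 52, 62, 65, 88, 93, 98}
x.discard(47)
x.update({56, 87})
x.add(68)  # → {6, 7, 52, 56, 62, 65, 68, 87, 88, 93, 98}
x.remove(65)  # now {6, 7, 52, 56, 62, 68, 87, 88, 93, 98}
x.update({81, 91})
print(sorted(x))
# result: [6, 7, 52, 56, 62, 68, 81, 87, 88, 91, 93, 98]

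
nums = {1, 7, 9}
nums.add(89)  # {1, 7, 9, 89}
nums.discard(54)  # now {1, 7, 9, 89}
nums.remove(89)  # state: {1, 7, 9}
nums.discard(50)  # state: {1, 7, 9}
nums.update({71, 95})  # {1, 7, 9, 71, 95}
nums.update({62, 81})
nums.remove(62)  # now {1, 7, 9, 71, 81, 95}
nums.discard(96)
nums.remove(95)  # {1, 7, 9, 71, 81}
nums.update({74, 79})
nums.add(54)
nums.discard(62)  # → {1, 7, 9, 54, 71, 74, 79, 81}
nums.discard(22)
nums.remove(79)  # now {1, 7, 9, 54, 71, 74, 81}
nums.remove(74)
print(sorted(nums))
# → [1, 7, 9, 54, 71, 81]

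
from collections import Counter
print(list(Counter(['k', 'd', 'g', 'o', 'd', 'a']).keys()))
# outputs ['k', 'd', 'g', 'o', 'a']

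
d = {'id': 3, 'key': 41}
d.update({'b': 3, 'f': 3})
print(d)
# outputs {'id': 3, 'key': 41, 'b': 3, 'f': 3}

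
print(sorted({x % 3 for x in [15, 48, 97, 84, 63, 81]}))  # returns [0, 1]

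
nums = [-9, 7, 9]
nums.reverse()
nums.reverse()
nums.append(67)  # [-9, 7, 9, 67]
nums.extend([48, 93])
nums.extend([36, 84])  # [-9, 7, 9, 67, 48, 93, 36, 84]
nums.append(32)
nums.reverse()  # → [32, 84, 36, 93, 48, 67, 9, 7, -9]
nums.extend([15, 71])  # [32, 84, 36, 93, 48, 67, 9, 7, -9, 15, 71]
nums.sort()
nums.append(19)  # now [-9, 7, 9, 15, 32, 36, 48, 67, 71, 84, 93, 19]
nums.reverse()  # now [19, 93, 84, 71, 67, 48, 36, 32, 15, 9, 7, -9]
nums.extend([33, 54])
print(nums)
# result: [19, 93, 84, 71, 67, 48, 36, 32, 15, 9, 7, -9, 33, 54]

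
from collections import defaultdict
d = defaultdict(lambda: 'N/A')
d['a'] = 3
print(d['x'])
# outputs N/A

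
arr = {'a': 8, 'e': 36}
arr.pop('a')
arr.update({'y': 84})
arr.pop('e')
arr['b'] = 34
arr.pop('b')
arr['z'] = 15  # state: {'y': 84, 'z': 15}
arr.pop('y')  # 84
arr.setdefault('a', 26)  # 26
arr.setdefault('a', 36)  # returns 26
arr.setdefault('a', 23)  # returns 26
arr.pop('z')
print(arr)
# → {'a': 26}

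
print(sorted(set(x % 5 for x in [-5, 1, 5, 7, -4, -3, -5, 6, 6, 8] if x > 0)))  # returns [0, 1, 2, 3]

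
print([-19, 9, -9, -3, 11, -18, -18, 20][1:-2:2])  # [9, -3, -18]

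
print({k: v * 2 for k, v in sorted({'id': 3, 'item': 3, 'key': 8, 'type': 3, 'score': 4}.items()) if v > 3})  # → {'key': 16, 'score': 8}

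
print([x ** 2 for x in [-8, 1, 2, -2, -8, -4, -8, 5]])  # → [64, 1, 4, 4, 64, 16, 64, 25]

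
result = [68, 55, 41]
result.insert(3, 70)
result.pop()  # 70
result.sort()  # [41, 55, 68]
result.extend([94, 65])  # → [41, 55, 68, 94, 65]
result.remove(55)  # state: [41, 68, 94, 65]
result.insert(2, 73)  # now [41, 68, 73, 94, 65]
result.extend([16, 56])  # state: [41, 68, 73, 94, 65, 16, 56]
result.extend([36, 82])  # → [41, 68, 73, 94, 65, 16, 56, 36, 82]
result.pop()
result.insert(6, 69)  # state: [41, 68, 73, 94, 65, 16, 69, 56, 36]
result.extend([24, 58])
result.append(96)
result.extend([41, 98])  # [41, 68, 73, 94, 65, 16, 69, 56, 36, 24, 58, 96, 41, 98]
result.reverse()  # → [98, 41, 96, 58, 24, 36, 56, 69, 16, 65, 94, 73, 68, 41]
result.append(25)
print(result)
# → [98, 41, 96, 58, 24, 36, 56, 69, 16, 65, 94, 73, 68, 41, 25]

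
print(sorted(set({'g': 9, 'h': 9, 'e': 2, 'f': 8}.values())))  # [2, 8, 9]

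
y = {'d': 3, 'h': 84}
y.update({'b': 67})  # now {'d': 3, 'h': 84, 'b': 67}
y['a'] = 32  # {'d': 3, 'h': 84, 'b': 67, 'a': 32}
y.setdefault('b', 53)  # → 67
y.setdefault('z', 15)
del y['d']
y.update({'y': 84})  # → {'h': 84, 'b': 67, 'a': 32, 'z': 15, 'y': 84}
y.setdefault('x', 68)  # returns 68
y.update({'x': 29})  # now {'h': 84, 'b': 67, 'a': 32, 'z': 15, 'y': 84, 'x': 29}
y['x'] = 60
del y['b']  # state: {'h': 84, 'a': 32, 'z': 15, 'y': 84, 'x': 60}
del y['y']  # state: {'h': 84, 'a': 32, 'z': 15, 'x': 60}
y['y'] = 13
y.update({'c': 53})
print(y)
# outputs {'h': 84, 'a': 32, 'z': 15, 'x': 60, 'y': 13, 'c': 53}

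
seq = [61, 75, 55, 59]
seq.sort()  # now [55, 59, 61, 75]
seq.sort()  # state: [55, 59, 61, 75]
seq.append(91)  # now [55, 59, 61, 75, 91]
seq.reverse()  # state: [91, 75, 61, 59, 55]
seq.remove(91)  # [75, 61, 59, 55]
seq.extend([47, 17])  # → [75, 61, 59, 55, 47, 17]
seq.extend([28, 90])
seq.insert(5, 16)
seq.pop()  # 90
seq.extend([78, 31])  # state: [75, 61, 59, 55, 47, 16, 17, 28, 78, 31]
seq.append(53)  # [75, 61, 59, 55, 47, 16, 17, 28, 78, 31, 53]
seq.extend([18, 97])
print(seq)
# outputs [75, 61, 59, 55, 47, 16, 17, 28, 78, 31, 53, 18, 97]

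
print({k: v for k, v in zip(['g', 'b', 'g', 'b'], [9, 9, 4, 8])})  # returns {'g': 4, 'b': 8}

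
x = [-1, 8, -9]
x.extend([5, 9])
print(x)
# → [-1, 8, -9, 5, 9]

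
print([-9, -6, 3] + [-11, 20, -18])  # [-9, -6, 3, -11, 20, -18]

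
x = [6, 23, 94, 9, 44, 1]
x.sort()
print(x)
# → [1, 6, 9, 23, 44, 94]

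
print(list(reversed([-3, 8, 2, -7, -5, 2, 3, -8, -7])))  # [-7, -8, 3, 2, -5, -7, 2, 8, -3]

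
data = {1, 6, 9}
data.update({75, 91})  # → {1, 6, 9, 75, 91}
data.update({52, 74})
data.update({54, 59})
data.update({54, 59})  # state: {1, 6, 9, 52, 54, 59, 74, 75, 91}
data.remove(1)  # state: {6, 9, 52, 54, 59, 74, 75, 91}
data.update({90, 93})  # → {6, 9, 52, 54, 59, 74, 75, 90, 91, 93}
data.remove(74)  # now {6, 9, 52, 54, 59, 75, 90, 91, 93}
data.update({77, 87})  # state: {6, 9, 52, 54, 59, 75, 77, 87, 90, 91, 93}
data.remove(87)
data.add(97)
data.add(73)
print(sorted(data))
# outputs [6, 9, 52, 54, 59, 73, 75, 77, 90, 91, 93, 97]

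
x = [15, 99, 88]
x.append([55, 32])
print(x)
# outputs [15, 99, 88, [55, 32]]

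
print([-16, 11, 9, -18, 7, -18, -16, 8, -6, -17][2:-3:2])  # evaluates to [9, 7, -16]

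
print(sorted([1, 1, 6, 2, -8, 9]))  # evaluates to [-8, 1, 1, 2, 6, 9]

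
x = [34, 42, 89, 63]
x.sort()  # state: [34, 42, 63, 89]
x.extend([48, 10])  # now [34, 42, 63, 89, 48, 10]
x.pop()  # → 10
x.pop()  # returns 48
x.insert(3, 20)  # [34, 42, 63, 20, 89]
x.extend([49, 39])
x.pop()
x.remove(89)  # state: [34, 42, 63, 20, 49]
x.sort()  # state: [20, 34, 42, 49, 63]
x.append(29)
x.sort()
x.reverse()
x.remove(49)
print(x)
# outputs [63, 42, 34, 29, 20]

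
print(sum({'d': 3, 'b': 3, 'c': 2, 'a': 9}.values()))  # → 17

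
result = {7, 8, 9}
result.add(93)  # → {7, 8, 9, 93}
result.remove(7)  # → {8, 9, 93}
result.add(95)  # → {8, 9, 93, 95}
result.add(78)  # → {8, 9, 78, 93, 95}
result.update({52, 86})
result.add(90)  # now {8, 9, 52, 78, 86, 90, 93, 95}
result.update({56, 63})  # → {8, 9, 52, 56, 63, 78, 86, 90, 93, 95}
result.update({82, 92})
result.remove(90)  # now {8, 9, 52, 56, 63, 78, 82, 86, 92, 93, 95}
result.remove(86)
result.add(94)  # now {8, 9, 52, 56, 63, 78, 82, 92, 93, 94, 95}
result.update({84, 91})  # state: {8, 9, 52, 56, 63, 78, 82, 84, 91, 92, 93, 94, 95}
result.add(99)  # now {8, 9, 52, 56, 63, 78, 82, 84, 91, 92, 93, 94, 95, 99}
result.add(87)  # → {8, 9, 52, 56, 63, 78, 82, 84, 87, 91, 92, 93, 94, 95, 99}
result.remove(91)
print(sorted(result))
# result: [8, 9, 52, 56, 63, 78, 82, 84, 87, 92, 93, 94, 95, 99]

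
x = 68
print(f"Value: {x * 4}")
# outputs Value: 272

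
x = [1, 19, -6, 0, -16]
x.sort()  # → [-16, -6, 0, 1, 19]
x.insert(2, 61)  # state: [-16, -6, 61, 0, 1, 19]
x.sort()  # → [-16, -6, 0, 1, 19, 61]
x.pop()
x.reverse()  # [19, 1, 0, -6, -16]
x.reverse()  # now [-16, -6, 0, 1, 19]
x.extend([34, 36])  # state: [-16, -6, 0, 1, 19, 34, 36]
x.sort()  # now [-16, -6, 0, 1, 19, 34, 36]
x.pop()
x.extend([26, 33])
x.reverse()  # [33, 26, 34, 19, 1, 0, -6, -16]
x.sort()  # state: [-16, -6, 0, 1, 19, 26, 33, 34]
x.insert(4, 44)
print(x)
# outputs [-16, -6, 0, 1, 44, 19, 26, 33, 34]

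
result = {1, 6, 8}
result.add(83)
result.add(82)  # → {1, 6, 8, 82, 83}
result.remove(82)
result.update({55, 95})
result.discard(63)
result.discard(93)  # {1, 6, 8, 55, 83, 95}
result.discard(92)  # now {1, 6, 8, 55, 83, 95}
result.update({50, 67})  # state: {1, 6, 8, 50, 55, 67, 83, 95}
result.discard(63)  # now {1, 6, 8, 50, 55, 67, 83, 95}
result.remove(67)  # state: {1, 6, 8, 50, 55, 83, 95}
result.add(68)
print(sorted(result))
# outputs [1, 6, 8, 50, 55, 68, 83, 95]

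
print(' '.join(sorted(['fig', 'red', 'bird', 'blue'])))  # bird blue fig red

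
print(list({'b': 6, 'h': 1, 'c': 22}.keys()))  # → ['b', 'h', 'c']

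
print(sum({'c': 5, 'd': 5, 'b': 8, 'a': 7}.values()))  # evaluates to 25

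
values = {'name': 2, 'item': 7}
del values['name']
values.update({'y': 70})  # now {'item': 7, 'y': 70}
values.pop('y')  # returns 70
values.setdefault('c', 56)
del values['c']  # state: {'item': 7}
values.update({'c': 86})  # {'item': 7, 'c': 86}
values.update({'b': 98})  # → {'item': 7, 'c': 86, 'b': 98}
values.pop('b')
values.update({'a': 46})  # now {'item': 7, 'c': 86, 'a': 46}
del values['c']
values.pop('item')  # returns 7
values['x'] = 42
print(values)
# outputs {'a': 46, 'x': 42}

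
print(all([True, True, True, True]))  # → True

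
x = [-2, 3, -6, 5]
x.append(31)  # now [-2, 3, -6, 5, 31]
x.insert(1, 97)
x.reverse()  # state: [31, 5, -6, 3, 97, -2]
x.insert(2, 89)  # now [31, 5, 89, -6, 3, 97, -2]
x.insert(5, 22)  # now [31, 5, 89, -6, 3, 22, 97, -2]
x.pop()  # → -2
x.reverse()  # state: [97, 22, 3, -6, 89, 5, 31]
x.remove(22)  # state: [97, 3, -6, 89, 5, 31]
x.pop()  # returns 31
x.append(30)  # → [97, 3, -6, 89, 5, 30]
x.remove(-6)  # [97, 3, 89, 5, 30]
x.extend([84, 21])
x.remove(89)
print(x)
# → [97, 3, 5, 30, 84, 21]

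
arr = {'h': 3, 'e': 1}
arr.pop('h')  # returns 3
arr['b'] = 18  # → {'e': 1, 'b': 18}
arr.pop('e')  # 1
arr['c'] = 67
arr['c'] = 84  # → {'b': 18, 'c': 84}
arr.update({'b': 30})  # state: {'b': 30, 'c': 84}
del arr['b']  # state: {'c': 84}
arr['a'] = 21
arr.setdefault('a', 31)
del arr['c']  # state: {'a': 21}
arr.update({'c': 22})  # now {'a': 21, 'c': 22}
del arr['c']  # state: {'a': 21}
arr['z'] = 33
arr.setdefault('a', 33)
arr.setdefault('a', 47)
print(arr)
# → {'a': 21, 'z': 33}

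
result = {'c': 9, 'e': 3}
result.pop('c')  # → 9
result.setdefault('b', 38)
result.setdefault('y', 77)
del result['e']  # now {'b': 38, 'y': 77}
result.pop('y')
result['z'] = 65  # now {'b': 38, 'z': 65}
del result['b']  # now {'z': 65}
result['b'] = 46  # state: {'z': 65, 'b': 46}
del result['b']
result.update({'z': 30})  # {'z': 30}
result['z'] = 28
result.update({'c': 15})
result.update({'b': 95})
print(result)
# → {'z': 28, 'c': 15, 'b': 95}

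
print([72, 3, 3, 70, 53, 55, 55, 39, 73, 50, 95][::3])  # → [72, 70, 55, 50]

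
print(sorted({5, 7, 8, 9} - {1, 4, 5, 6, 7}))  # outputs [8, 9]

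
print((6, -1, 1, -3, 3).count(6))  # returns 1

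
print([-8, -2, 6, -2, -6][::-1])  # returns [-6, -2, 6, -2, -8]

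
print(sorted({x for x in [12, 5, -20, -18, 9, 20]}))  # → [-20, -18, 5, 9, 12, 20]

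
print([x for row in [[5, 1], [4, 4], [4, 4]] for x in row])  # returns [5, 1, 4, 4, 4, 4]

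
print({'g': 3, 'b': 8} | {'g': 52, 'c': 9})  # {'g': 52, 'b': 8, 'c': 9}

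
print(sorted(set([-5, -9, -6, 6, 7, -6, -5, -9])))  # [-9, -6, -5, 6, 7]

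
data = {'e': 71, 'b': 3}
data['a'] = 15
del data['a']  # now {'e': 71, 'b': 3}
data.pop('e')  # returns 71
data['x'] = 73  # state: {'b': 3, 'x': 73}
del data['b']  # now {'x': 73}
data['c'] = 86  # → {'x': 73, 'c': 86}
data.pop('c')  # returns 86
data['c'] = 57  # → {'x': 73, 'c': 57}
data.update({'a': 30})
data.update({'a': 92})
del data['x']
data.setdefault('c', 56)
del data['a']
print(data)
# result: {'c': 57}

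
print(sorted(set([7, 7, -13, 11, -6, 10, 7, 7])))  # [-13, -6, 7, 10, 11]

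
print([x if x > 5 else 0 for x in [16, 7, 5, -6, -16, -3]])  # [16, 7, 0, 0, 0, 0]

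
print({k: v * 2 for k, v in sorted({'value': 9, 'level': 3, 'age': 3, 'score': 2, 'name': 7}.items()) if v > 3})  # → {'name': 14, 'value': 18}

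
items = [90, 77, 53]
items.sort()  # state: [53, 77, 90]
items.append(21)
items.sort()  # [21, 53, 77, 90]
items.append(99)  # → [21, 53, 77, 90, 99]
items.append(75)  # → [21, 53, 77, 90, 99, 75]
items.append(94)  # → [21, 53, 77, 90, 99, 75, 94]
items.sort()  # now [21, 53, 75, 77, 90, 94, 99]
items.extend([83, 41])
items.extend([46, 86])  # [21, 53, 75, 77, 90, 94, 99, 83, 41, 46, 86]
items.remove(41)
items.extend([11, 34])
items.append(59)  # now [21, 53, 75, 77, 90, 94, 99, 83, 46, 86, 11, 34, 59]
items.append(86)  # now [21, 53, 75, 77, 90, 94, 99, 83, 46, 86, 11, 34, 59, 86]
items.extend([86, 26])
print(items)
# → [21, 53, 75, 77, 90, 94, 99, 83, 46, 86, 11, 34, 59, 86, 86, 26]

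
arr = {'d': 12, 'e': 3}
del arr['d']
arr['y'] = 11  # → {'e': 3, 'y': 11}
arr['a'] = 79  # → {'e': 3, 'y': 11, 'a': 79}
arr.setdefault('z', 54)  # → 54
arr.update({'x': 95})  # {'e': 3, 'y': 11, 'a': 79, 'z': 54, 'x': 95}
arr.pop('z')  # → 54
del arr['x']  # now {'e': 3, 'y': 11, 'a': 79}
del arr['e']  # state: {'y': 11, 'a': 79}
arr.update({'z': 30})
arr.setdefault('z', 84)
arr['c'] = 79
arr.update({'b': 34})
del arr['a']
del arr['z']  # {'y': 11, 'c': 79, 'b': 34}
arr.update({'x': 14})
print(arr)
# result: {'y': 11, 'c': 79, 'b': 34, 'x': 14}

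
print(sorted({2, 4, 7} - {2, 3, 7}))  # [4]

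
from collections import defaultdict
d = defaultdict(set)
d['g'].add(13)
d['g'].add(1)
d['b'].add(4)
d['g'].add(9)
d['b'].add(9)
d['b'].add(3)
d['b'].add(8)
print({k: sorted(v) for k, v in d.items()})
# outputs {'g': [1, 9, 13], 'b': [3, 4, 8, 9]}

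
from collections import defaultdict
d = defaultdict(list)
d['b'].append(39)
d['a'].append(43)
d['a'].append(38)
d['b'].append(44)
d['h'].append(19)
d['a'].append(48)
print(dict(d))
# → {'b': [39, 44], 'a': [43, 38, 48], 'h': [19]}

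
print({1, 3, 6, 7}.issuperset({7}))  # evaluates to True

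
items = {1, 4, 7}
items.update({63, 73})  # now {1, 4, 7, 63, 73}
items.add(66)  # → {1, 4, 7, 63, 66, 73}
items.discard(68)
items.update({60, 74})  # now {1, 4, 7, 60, 63, 66, 73, 74}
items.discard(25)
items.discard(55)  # {1, 4, 7, 60, 63, 66, 73, 74}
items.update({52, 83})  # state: {1, 4, 7, 52, 60, 63, 66, 73, 74, 83}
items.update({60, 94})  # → {1, 4, 7, 52, 60, 63, 66, 73, 74, 83, 94}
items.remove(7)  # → {1, 4, 52, 60, 63, 66, 73, 74, 83, 94}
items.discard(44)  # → {1, 4, 52, 60, 63, 66, 73, 74, 83, 94}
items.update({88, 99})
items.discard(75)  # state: {1, 4, 52, 60, 63, 66, 73, 74, 83, 88, 94, 99}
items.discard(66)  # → {1, 4, 52, 60, 63, 73, 74, 83, 88, 94, 99}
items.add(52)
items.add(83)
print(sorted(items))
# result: [1, 4, 52, 60, 63, 73, 74, 83, 88, 94, 99]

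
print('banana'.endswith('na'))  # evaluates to True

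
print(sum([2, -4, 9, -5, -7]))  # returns -5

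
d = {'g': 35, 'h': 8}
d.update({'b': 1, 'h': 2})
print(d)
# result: {'g': 35, 'h': 2, 'b': 1}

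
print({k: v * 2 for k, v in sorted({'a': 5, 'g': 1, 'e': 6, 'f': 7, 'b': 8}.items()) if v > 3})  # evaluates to {'a': 10, 'b': 16, 'e': 12, 'f': 14}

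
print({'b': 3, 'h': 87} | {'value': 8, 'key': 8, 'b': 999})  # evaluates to {'b': 999, 'h': 87, 'value': 8, 'key': 8}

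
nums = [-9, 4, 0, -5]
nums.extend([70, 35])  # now [-9, 4, 0, -5, 70, 35]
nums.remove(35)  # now [-9, 4, 0, -5, 70]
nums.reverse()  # [70, -5, 0, 4, -9]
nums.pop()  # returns -9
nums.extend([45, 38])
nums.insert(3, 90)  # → [70, -5, 0, 90, 4, 45, 38]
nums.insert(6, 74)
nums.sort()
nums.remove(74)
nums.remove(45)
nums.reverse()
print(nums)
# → [90, 70, 38, 4, 0, -5]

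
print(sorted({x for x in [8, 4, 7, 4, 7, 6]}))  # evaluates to [4, 6, 7, 8]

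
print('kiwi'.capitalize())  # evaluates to Kiwi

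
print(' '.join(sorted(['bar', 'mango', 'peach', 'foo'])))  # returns bar foo mango peach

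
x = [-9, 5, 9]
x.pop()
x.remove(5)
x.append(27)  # [-9, 27]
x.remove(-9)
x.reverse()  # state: [27]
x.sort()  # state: [27]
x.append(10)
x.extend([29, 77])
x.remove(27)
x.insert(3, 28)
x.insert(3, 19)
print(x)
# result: [10, 29, 77, 19, 28]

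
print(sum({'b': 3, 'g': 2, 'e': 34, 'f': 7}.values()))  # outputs 46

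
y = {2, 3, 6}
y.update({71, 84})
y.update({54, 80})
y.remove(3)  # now {2, 6, 54, 71, 80, 84}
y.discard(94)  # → {2, 6, 54, 71, 80, 84}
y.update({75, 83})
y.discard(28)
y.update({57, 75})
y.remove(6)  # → {2, 54, 57, 71, 75, 80, 83, 84}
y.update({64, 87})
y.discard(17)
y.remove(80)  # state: {2, 54, 57, 64, 71, 75, 83, 84, 87}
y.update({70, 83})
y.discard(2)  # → {54, 57, 64, 70, 71, 75, 83, 84, 87}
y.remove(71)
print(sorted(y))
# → [54, 57, 64, 70, 75, 83, 84, 87]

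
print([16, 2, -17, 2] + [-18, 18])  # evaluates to [16, 2, -17, 2, -18, 18]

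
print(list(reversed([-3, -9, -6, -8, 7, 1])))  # [1, 7, -8, -6, -9, -3]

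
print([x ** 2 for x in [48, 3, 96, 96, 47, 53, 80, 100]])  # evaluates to [2304, 9, 9216, 9216, 2209, 2809, 6400, 10000]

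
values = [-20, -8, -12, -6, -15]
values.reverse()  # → [-15, -6, -12, -8, -20]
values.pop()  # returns -20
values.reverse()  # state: [-8, -12, -6, -15]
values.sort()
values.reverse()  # [-6, -8, -12, -15]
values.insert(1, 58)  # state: [-6, 58, -8, -12, -15]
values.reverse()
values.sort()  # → [-15, -12, -8, -6, 58]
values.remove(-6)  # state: [-15, -12, -8, 58]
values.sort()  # [-15, -12, -8, 58]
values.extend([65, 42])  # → [-15, -12, -8, 58, 65, 42]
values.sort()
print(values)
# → [-15, -12, -8, 42, 58, 65]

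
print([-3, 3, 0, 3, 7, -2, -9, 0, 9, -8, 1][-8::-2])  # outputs [3, 3]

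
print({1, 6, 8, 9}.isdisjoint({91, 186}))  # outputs True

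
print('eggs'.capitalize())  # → Eggs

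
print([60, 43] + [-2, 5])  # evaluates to [60, 43, -2, 5]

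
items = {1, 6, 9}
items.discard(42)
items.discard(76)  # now {1, 6, 9}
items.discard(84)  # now {1, 6, 9}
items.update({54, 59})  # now {1, 6, 9, 54, 59}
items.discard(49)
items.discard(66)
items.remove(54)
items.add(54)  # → {1, 6, 9, 54, 59}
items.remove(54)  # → {1, 6, 9, 59}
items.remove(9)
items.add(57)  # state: {1, 6, 57, 59}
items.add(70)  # {1, 6, 57, 59, 70}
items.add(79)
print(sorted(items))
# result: [1, 6, 57, 59, 70, 79]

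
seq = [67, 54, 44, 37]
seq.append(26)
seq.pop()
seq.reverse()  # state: [37, 44, 54, 67]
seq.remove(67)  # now [37, 44, 54]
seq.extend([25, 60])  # [37, 44, 54, 25, 60]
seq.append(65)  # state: [37, 44, 54, 25, 60, 65]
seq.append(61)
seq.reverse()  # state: [61, 65, 60, 25, 54, 44, 37]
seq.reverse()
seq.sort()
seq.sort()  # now [25, 37, 44, 54, 60, 61, 65]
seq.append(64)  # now [25, 37, 44, 54, 60, 61, 65, 64]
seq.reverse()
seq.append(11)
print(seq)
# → [64, 65, 61, 60, 54, 44, 37, 25, 11]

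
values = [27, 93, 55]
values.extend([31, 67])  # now [27, 93, 55, 31, 67]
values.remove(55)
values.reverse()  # [67, 31, 93, 27]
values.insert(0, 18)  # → [18, 67, 31, 93, 27]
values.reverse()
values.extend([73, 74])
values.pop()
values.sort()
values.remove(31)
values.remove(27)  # [18, 67, 73, 93]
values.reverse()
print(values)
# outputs [93, 73, 67, 18]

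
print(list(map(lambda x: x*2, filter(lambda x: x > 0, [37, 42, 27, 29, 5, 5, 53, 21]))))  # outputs [74, 84, 54, 58, 10, 10, 106, 42]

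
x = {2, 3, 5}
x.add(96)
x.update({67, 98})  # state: {2, 3, 5, 67, 96, 98}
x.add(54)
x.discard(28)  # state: {2, 3, 5, 54, 67, 96, 98}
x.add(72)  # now {2, 3, 5, 54, 67, 72, 96, 98}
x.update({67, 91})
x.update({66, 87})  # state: {2, 3, 5, 54, 66, 67, 72, 87, 91, 96, 98}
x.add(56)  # {2, 3, 5, 54, 56, 66, 67, 72, 87, 91, 96, 98}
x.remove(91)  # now {2, 3, 5, 54, 56, 66, 67, 72, 87, 96, 98}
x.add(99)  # {2, 3, 5, 54, 56, 66, 67, 72, 87, 96, 98, 99}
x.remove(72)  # {2, 3, 5, 54, 56, 66, 67, 87, 96, 98, 99}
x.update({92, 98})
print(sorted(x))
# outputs [2, 3, 5, 54, 56, 66, 67, 87, 92, 96, 98, 99]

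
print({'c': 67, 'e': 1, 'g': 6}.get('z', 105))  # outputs 105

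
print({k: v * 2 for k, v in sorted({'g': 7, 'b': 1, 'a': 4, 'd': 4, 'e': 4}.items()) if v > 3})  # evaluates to {'a': 8, 'd': 8, 'e': 8, 'g': 14}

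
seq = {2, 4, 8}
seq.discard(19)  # {2, 4, 8}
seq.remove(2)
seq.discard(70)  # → {4, 8}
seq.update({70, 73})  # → {4, 8, 70, 73}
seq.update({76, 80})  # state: {4, 8, 70, 73, 76, 80}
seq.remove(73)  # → {4, 8, 70, 76, 80}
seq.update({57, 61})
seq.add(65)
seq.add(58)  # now {4, 8, 57, 58, 61, 65, 70, 76, 80}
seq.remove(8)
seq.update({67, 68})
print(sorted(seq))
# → [4, 57, 58, 61, 65, 67, 68, 70, 76, 80]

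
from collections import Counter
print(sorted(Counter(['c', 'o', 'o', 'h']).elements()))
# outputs ['c', 'h', 'o', 'o']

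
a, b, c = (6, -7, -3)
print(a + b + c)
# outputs -4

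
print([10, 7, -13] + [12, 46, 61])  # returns [10, 7, -13, 12, 46, 61]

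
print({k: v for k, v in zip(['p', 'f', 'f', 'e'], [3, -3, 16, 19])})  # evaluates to {'p': 3, 'f': 16, 'e': 19}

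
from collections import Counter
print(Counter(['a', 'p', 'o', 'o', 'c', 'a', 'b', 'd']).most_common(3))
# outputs [('a', 2), ('o', 2), ('p', 1)]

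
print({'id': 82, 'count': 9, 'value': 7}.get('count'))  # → 9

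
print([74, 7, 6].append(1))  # None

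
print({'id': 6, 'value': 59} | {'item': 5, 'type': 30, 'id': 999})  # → {'id': 999, 'value': 59, 'item': 5, 'type': 30}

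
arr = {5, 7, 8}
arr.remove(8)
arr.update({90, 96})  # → {5, 7, 90, 96}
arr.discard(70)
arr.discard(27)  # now {5, 7, 90, 96}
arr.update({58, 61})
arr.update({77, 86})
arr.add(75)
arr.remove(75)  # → {5, 7, 58, 61, 77, 86, 90, 96}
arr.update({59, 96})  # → {5, 7, 58, 59, 61, 77, 86, 90, 96}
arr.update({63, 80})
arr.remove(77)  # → {5, 7, 58, 59, 61, 63, 80, 86, 90, 96}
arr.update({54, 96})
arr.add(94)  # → {5, 7, 54, 58, 59, 61, 63, 80, 86, 90, 94, 96}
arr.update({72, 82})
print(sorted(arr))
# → [5, 7, 54, 58, 59, 61, 63, 72, 80, 82, 86, 90, 94, 96]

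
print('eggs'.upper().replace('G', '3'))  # E33S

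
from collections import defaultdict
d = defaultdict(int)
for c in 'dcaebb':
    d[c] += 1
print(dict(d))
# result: {'d': 1, 'c': 1, 'a': 1, 'e': 1, 'b': 2}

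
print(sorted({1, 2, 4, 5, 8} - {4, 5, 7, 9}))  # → [1, 2, 8]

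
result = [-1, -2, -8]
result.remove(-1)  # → [-2, -8]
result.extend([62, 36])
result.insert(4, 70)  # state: [-2, -8, 62, 36, 70]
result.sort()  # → [-8, -2, 36, 62, 70]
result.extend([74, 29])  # [-8, -2, 36, 62, 70, 74, 29]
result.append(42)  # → [-8, -2, 36, 62, 70, 74, 29, 42]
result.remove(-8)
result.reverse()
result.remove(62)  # [42, 29, 74, 70, 36, -2]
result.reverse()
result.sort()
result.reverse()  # [74, 70, 42, 36, 29, -2]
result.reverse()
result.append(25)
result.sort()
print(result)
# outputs [-2, 25, 29, 36, 42, 70, 74]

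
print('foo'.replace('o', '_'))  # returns f__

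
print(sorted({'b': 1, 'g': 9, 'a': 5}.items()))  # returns [('a', 5), ('b', 1), ('g', 9)]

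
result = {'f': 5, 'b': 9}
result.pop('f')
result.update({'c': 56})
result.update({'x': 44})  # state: {'b': 9, 'c': 56, 'x': 44}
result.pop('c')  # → 56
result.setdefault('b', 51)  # 9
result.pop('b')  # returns 9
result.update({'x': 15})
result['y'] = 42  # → {'x': 15, 'y': 42}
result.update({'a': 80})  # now {'x': 15, 'y': 42, 'a': 80}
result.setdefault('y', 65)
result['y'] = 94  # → {'x': 15, 'y': 94, 'a': 80}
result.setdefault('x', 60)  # 15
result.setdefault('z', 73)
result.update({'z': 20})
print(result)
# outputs {'x': 15, 'y': 94, 'a': 80, 'z': 20}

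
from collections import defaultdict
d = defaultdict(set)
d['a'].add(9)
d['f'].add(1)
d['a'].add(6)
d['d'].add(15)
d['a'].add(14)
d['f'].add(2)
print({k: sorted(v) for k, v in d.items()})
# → {'a': [6, 9, 14], 'f': [1, 2], 'd': [15]}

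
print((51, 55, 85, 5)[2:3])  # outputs (85,)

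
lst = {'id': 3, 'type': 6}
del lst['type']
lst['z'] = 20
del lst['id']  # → {'z': 20}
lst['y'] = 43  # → {'z': 20, 'y': 43}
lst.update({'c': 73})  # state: {'z': 20, 'y': 43, 'c': 73}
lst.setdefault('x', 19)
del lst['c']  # {'z': 20, 'y': 43, 'x': 19}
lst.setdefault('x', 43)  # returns 19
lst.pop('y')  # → 43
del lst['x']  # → {'z': 20}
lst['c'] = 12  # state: {'z': 20, 'c': 12}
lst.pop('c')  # 12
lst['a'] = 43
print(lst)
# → {'z': 20, 'a': 43}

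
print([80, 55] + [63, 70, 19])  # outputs [80, 55, 63, 70, 19]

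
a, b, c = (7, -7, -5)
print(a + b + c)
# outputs -5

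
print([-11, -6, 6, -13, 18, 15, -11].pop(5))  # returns 15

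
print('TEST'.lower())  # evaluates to test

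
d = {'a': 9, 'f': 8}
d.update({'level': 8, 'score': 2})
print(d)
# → {'a': 9, 'f': 8, 'level': 8, 'score': 2}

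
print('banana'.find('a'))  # 1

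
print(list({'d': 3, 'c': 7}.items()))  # [('d', 3), ('c', 7)]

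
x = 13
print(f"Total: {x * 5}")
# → Total: 65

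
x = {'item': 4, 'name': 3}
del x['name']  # {'item': 4}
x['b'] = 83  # {'item': 4, 'b': 83}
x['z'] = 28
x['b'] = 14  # {'item': 4, 'b': 14, 'z': 28}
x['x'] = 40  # {'item': 4, 'b': 14, 'z': 28, 'x': 40}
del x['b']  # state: {'item': 4, 'z': 28, 'x': 40}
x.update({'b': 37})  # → {'item': 4, 'z': 28, 'x': 40, 'b': 37}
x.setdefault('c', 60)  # 60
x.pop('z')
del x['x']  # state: {'item': 4, 'b': 37, 'c': 60}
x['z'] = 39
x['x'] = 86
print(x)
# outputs {'item': 4, 'b': 37, 'c': 60, 'z': 39, 'x': 86}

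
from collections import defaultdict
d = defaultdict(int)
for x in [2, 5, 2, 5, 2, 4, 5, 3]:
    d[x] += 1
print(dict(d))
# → {2: 3, 5: 3, 4: 1, 3: 1}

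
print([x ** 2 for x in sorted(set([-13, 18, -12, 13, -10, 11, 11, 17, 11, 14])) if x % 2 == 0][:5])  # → [144, 100, 196, 324]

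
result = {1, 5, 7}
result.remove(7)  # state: {1, 5}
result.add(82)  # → {1, 5, 82}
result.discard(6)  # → {1, 5, 82}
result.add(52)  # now {1, 5, 52, 82}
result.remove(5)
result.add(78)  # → {1, 52, 78, 82}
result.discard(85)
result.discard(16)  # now {1, 52, 78, 82}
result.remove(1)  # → {52, 78, 82}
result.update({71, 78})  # {52, 71, 78, 82}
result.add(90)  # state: {52, 71, 78, 82, 90}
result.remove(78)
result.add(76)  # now {52, 71, 76, 82, 90}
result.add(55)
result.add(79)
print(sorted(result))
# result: [52, 55, 71, 76, 79, 82, 90]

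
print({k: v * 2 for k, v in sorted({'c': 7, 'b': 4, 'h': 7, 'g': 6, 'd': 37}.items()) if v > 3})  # {'b': 8, 'c': 14, 'd': 74, 'g': 12, 'h': 14}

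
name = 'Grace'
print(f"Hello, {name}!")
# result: Hello, Grace!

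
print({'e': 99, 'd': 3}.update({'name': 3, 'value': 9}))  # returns None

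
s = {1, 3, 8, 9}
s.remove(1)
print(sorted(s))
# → [3, 8, 9]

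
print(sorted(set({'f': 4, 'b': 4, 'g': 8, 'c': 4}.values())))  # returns [4, 8]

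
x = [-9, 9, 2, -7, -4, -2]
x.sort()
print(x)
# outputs [-9, -7, -4, -2, 2, 9]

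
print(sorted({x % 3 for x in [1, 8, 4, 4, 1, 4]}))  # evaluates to [1, 2]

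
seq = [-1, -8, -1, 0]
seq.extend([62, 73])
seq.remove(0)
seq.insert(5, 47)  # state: [-1, -8, -1, 62, 73, 47]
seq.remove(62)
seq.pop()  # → 47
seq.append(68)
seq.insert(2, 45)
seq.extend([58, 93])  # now [-1, -8, 45, -1, 73, 68, 58, 93]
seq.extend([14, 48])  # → [-1, -8, 45, -1, 73, 68, 58, 93, 14, 48]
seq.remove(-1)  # [-8, 45, -1, 73, 68, 58, 93, 14, 48]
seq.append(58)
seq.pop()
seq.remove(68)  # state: [-8, 45, -1, 73, 58, 93, 14, 48]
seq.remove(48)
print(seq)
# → [-8, 45, -1, 73, 58, 93, 14]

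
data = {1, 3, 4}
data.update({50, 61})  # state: {1, 3, 4, 50, 61}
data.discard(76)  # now {1, 3, 4, 50, 61}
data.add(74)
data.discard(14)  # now {1, 3, 4, 50, 61, 74}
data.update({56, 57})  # {1, 3, 4, 50, 56, 57, 61, 74}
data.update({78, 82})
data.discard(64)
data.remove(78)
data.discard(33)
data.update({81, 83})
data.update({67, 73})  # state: {1, 3, 4, 50, 56, 57, 61, 67, 73, 74, 81, 82, 83}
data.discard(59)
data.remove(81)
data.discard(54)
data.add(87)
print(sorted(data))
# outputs [1, 3, 4, 50, 56, 57, 61, 67, 73, 74, 82, 83, 87]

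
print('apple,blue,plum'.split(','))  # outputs ['apple', 'blue', 'plum']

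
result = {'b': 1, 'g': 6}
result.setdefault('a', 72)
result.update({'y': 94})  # {'b': 1, 'g': 6, 'a': 72, 'y': 94}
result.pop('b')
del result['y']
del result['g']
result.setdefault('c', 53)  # 53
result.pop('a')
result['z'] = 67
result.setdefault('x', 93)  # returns 93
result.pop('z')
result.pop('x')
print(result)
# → {'c': 53}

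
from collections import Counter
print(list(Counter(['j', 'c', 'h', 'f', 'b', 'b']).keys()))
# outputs ['j', 'c', 'h', 'f', 'b']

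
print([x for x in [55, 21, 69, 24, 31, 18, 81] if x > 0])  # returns [55, 21, 69, 24, 31, 18, 81]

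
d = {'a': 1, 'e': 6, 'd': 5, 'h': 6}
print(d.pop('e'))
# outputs 6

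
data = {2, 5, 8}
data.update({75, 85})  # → {2, 5, 8, 75, 85}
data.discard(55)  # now {2, 5, 8, 75, 85}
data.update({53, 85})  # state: {2, 5, 8, 53, 75, 85}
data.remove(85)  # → {2, 5, 8, 53, 75}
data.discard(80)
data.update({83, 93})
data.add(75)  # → {2, 5, 8, 53, 75, 83, 93}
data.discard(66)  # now {2, 5, 8, 53, 75, 83, 93}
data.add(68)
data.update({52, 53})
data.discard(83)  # {2, 5, 8, 52, 53, 68, 75, 93}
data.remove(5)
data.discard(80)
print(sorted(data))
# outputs [2, 8, 52, 53, 68, 75, 93]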